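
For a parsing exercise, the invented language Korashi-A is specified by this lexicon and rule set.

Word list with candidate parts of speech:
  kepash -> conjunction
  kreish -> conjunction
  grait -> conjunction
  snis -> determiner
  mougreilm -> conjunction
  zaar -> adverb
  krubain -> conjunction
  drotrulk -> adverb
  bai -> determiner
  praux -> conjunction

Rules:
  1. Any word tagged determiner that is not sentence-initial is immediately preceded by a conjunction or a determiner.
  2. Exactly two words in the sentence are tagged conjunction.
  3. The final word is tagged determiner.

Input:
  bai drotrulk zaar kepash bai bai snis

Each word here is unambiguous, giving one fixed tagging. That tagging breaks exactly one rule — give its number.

Fixed tagging: determiner adverb adverb conjunction determiner determiner determiner.
Checking each rule: R1 holds, R2 violated, R3 holds.
Only rule 2 fails.

2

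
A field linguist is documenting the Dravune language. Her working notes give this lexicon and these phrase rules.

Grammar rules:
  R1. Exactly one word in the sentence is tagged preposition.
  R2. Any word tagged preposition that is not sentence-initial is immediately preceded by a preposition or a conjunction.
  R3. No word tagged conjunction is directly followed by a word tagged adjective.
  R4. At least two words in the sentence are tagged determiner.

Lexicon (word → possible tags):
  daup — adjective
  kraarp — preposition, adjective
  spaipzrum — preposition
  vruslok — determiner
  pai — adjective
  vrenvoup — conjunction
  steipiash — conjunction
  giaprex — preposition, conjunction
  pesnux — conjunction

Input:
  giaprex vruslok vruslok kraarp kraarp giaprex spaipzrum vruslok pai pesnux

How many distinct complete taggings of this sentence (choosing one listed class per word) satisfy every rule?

Candidates per position — 1:giaprex {preposition,conjunction}; 2:vruslok {determiner}; 3:vruslok {determiner}; 4:kraarp {preposition,adjective}; 5:kraarp {preposition,adjective}; 6:giaprex {preposition,conjunction}; 7:spaipzrum {preposition}; 8:vruslok {determiner}; 9:pai {adjective}; 10:pesnux {conjunction}.
There are 16 candidate sequences in total.
The sequences that satisfy every rule: conjunction determiner determiner adjective adjective conjunction preposition determiner adjective conjunction.
Count = 1.

1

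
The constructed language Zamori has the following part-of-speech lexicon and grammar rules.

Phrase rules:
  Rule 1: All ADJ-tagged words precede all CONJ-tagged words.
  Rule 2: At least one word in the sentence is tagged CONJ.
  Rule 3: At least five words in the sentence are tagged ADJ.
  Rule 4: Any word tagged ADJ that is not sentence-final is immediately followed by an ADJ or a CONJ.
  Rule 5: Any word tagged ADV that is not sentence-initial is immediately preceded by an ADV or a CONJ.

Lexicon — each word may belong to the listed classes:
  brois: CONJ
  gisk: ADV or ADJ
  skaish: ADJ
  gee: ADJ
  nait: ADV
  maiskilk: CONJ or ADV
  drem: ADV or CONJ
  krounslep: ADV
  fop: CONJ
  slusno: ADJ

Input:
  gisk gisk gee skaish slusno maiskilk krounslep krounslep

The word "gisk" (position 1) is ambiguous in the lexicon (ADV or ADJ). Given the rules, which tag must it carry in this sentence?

ADJ

Candidates per position — 1:gisk {ADV,ADJ}; 2:gisk {ADV,ADJ}; 3:gee {ADJ}; 4:skaish {ADJ}; 5:slusno {ADJ}; 6:maiskilk {CONJ,ADV}; 7:krounslep {ADV}; 8:krounslep {ADV}.
At position 1, choosing ADV makes rule 3 impossible to satisfy; hence ADJ.
At position 2, choosing ADV makes rule 3 impossible to satisfy; hence ADJ.
At position 6, choosing ADV makes rule 2 impossible to satisfy; hence CONJ.
That leaves exactly one tagging: ADJ ADJ ADJ ADJ ADJ CONJ ADV ADV.
Verifying each rule — rule 1 holds; rule 2 holds; rule 3 holds; rule 4 holds; rule 5 holds.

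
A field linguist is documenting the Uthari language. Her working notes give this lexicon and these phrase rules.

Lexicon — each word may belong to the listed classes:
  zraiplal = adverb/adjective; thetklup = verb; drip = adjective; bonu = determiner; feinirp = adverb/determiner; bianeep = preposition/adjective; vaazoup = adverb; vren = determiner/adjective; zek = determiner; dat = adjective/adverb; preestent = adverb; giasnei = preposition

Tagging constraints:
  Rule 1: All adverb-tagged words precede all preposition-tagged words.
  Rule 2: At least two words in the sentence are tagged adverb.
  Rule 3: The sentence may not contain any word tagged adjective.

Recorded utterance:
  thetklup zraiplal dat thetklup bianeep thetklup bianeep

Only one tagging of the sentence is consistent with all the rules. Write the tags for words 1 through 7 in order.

Candidates per position — 1:thetklup {verb}; 2:zraiplal {adverb,adjective}; 3:dat {adjective,adverb}; 4:thetklup {verb}; 5:bianeep {preposition,adjective}; 6:thetklup {verb}; 7:bianeep {preposition,adjective}.
If word 2 were adjective, no tagging could satisfy rule 2; so word 2 is adverb.
If word 3 were adjective, no tagging could satisfy rule 2; so word 3 is adverb.
If word 5 were adjective, no tagging could satisfy rule 3; so word 5 is preposition.
If word 7 were adjective, no tagging could satisfy rule 3; so word 7 is preposition.
The only consistent sequence is: verb adverb adverb verb preposition verb preposition.
Check: rule 1 ok; rule 2 ok; rule 3 ok.

verb adverb adverb verb preposition verb preposition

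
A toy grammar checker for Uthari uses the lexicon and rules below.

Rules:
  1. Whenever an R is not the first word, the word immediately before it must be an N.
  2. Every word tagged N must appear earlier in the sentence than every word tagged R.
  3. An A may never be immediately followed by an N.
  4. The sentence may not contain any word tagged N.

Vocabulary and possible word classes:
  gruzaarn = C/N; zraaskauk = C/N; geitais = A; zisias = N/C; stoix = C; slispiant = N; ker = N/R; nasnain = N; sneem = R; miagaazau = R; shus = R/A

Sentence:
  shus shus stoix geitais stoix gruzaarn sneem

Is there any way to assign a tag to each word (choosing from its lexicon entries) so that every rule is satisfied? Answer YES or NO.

NO

Candidates per position — 1:shus {R,A}; 2:shus {R,A}; 3:stoix {C}; 4:geitais {A}; 5:stoix {C}; 6:gruzaarn {C,N}; 7:sneem {R}.
Every candidate sequence violates at least one rule; no consistent tagging exists.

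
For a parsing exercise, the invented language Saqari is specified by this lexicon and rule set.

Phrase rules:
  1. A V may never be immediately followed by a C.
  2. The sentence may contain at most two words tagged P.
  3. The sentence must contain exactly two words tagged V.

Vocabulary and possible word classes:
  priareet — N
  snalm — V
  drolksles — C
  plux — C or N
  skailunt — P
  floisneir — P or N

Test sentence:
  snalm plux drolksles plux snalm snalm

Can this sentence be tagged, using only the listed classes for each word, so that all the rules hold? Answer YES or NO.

NO

Candidates per position — 1:snalm {V}; 2:plux {C,N}; 3:drolksles {C}; 4:plux {C,N}; 5:snalm {V}; 6:snalm {V}.
Rule 3 cannot be satisfied by any choice of tags from the lexicon.
So there is no consistent tagging.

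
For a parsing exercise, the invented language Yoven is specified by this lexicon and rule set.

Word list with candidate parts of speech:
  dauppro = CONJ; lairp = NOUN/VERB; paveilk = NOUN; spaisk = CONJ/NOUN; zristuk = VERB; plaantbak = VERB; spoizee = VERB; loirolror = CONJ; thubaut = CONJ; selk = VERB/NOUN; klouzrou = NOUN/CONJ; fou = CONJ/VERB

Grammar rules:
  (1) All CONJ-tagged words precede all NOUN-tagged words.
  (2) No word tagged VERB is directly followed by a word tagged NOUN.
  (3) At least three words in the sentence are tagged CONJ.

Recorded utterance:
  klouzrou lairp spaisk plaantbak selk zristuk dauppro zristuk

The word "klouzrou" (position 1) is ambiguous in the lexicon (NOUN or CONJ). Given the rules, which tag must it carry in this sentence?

CONJ

Candidates per position — 1:klouzrou {NOUN,CONJ}; 2:lairp {NOUN,VERB}; 3:spaisk {CONJ,NOUN}; 4:plaantbak {VERB}; 5:selk {VERB,NOUN}; 6:zristuk {VERB}; 7:dauppro {CONJ}; 8:zristuk {VERB}.
If word 1 were NOUN, no tagging could satisfy rule 1; so word 1 is CONJ.
If word 2 were NOUN, no tagging could satisfy rule 1; so word 2 is VERB.
If word 3 were NOUN, no tagging could satisfy rule 1; so word 3 is CONJ.
If word 5 were NOUN, no tagging could satisfy rule 1; so word 5 is VERB.
The unique satisfying tagging is: CONJ VERB CONJ VERB VERB VERB CONJ VERB.
Rule-by-rule: rule 1 holds; rule 2 holds; rule 3 holds.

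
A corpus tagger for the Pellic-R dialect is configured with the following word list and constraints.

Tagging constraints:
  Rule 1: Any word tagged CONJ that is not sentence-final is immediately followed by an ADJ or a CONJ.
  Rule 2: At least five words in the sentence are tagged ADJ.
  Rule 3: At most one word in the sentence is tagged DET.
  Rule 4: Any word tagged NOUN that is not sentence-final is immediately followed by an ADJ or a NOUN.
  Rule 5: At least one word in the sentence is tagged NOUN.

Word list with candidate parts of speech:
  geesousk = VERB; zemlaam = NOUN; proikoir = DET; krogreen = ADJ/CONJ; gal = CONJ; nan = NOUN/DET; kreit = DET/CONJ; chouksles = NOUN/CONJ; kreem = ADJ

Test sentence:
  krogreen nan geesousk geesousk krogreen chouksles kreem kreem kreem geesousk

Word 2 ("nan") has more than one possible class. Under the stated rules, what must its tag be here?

DET

Candidates per position — 1:krogreen {ADJ,CONJ}; 2:nan {NOUN,DET}; 3:geesousk {VERB}; 4:geesousk {VERB}; 5:krogreen {ADJ,CONJ}; 6:chouksles {NOUN,CONJ}; 7:kreem {ADJ}; 8:kreem {ADJ}; 9:kreem {ADJ}; 10:geesousk {VERB}.
Position 1: CONJ is ruled out by rule 1; that leaves ADJ.
Position 2: NOUN is ruled out by rule 4; that leaves DET.
Position 5: CONJ is ruled out by rule 2; that leaves ADJ.
Position 6: CONJ is ruled out by rule 5; that leaves NOUN.
The only consistent sequence is: ADJ DET VERB VERB ADJ NOUN ADJ ADJ ADJ VERB.
Checking: rule 1 satisfied; rule 2 satisfied; rule 3 satisfied; rule 4 satisfied; rule 5 satisfied.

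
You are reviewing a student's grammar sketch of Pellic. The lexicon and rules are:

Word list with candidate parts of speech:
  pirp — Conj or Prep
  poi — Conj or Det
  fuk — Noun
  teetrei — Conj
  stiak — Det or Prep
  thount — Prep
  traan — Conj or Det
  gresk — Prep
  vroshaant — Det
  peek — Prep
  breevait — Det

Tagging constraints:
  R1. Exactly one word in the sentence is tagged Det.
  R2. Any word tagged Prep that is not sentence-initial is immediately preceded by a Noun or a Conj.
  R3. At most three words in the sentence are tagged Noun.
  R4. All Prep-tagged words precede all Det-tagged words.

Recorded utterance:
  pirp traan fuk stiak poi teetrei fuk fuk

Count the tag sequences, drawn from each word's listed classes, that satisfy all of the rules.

4

Candidates per position — 1:pirp {Conj,Prep}; 2:traan {Conj,Det}; 3:fuk {Noun}; 4:stiak {Det,Prep}; 5:poi {Conj,Det}; 6:teetrei {Conj}; 7:fuk {Noun}; 8:fuk {Noun}.
There are 16 candidate sequences in total.
The sequences that satisfy every rule: Conj Conj Noun Det Conj Conj Noun Noun; Conj Conj Noun Prep Det Conj Noun Noun; Prep Conj Noun Det Conj Conj Noun Noun; Prep Conj Noun Prep Det Conj Noun Noun.
Count = 4.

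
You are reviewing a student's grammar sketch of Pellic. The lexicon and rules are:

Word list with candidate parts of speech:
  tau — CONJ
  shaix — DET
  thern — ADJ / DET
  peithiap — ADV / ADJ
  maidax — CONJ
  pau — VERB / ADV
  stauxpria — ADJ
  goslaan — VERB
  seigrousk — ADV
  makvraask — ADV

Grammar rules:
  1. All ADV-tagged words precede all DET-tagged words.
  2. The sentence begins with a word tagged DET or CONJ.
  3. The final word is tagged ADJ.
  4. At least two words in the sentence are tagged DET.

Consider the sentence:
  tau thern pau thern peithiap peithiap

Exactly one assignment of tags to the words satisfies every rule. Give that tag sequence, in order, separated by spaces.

Candidates per position — 1:tau {CONJ}; 2:thern {ADJ,DET}; 3:pau {VERB,ADV}; 4:thern {ADJ,DET}; 5:peithiap {ADV,ADJ}; 6:peithiap {ADV,ADJ}.
Word 2 cannot be ADJ — rule 4 would then fail for every completion. It is DET.
Word 3 cannot be ADV — rule 1 would then fail for every completion. It is VERB.
Word 4 cannot be ADJ — rule 4 would then fail for every completion. It is DET.
Word 5 cannot be ADV — rule 1 would then fail for every completion. It is ADJ.
Word 6 cannot be ADV — rule 1 would then fail for every completion. It is ADJ.
The only consistent sequence is: CONJ DET VERB DET ADJ ADJ.
Verifying each rule — rule 1 ✓; rule 2 ✓; rule 3 ✓; rule 4 ✓.

CONJ DET VERB DET ADJ ADJ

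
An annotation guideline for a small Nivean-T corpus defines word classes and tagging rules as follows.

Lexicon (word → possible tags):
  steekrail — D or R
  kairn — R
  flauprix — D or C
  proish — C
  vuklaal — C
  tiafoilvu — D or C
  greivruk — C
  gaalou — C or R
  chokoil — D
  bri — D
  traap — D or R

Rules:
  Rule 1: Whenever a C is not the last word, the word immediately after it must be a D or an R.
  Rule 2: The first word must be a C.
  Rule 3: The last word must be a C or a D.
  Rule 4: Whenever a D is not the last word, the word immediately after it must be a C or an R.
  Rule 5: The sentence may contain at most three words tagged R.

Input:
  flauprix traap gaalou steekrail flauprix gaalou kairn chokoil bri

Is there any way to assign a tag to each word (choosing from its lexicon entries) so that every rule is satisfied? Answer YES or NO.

NO

Candidates per position — 1:flauprix {D,C}; 2:traap {D,R}; 3:gaalou {C,R}; 4:steekrail {D,R}; 5:flauprix {D,C}; 6:gaalou {C,R}; 7:kairn {R}; 8:chokoil {D}; 9:bri {D}.
Rule 4 cannot be satisfied by any choice of tags from the lexicon.
So there is no consistent tagging.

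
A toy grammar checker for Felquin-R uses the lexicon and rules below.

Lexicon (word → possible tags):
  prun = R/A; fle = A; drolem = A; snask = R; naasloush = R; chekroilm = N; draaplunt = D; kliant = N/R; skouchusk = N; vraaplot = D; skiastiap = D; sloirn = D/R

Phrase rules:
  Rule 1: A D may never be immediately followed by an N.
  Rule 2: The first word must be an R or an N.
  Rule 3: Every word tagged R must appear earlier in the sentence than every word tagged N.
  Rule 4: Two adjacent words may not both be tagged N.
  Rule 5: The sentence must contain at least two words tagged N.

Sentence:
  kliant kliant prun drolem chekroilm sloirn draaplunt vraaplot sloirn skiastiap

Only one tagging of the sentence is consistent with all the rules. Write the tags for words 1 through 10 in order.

Candidates per position — 1:kliant {N,R}; 2:kliant {N,R}; 3:prun {R,A}; 4:drolem {A}; 5:chekroilm {N}; 6:sloirn {D,R}; 7:draaplunt {D}; 8:vraaplot {D}; 9:sloirn {D,R}; 10:skiastiap {D}.
Word 6 cannot be R — rule 3 would then fail for every completion. It is D.
Word 9 cannot be R — rule 3 would then fail for every completion. It is D.
The remaining ambiguous positions (1, 2, 3) are resolved jointly — only one combination satisfies every rule.
The unique satisfying tagging is: R N A A N D D D D D.
Rule-by-rule: rule 1 satisfied; rule 2 satisfied; rule 3 satisfied; rule 4 satisfied; rule 5 satisfied.

R N A A N D D D D D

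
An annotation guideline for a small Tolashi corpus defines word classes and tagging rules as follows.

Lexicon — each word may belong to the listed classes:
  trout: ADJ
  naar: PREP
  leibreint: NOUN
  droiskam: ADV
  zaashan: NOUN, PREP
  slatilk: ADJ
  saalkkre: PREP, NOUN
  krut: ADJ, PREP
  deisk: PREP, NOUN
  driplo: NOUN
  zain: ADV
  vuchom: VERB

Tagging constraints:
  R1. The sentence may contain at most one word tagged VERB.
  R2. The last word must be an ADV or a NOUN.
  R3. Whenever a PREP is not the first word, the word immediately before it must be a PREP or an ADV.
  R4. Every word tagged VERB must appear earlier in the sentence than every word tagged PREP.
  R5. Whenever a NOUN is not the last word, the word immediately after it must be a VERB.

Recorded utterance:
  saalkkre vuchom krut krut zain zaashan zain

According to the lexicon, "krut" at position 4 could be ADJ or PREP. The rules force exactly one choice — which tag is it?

Candidates per position — 1:saalkkre {PREP,NOUN}; 2:vuchom {VERB}; 3:krut {ADJ,PREP}; 4:krut {ADJ,PREP}; 5:zain {ADV}; 6:zaashan {NOUN,PREP}; 7:zain {ADV}.
Position 1: PREP is ruled out by rule 4; that leaves NOUN.
Position 3: PREP is ruled out by rule 3; that leaves ADJ.
Position 4: PREP is ruled out by rule 3; that leaves ADJ.
Position 6: NOUN is ruled out by rule 5; that leaves PREP.
So the tagging must be: NOUN VERB ADJ ADJ ADV PREP ADV.
Verifying each rule — rule 1 satisfied; rule 2 satisfied; rule 3 satisfied; rule 4 satisfied; rule 5 satisfied.

ADJ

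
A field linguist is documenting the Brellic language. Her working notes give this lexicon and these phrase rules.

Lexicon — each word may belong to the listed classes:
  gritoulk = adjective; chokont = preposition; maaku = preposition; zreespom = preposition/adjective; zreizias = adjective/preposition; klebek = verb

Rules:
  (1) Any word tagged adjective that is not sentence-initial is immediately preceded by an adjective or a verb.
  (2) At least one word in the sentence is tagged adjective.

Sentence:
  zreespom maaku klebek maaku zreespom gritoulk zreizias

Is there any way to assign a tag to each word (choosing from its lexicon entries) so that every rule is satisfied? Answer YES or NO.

NO

Candidates per position — 1:zreespom {preposition,adjective}; 2:maaku {preposition}; 3:klebek {verb}; 4:maaku {preposition}; 5:zreespom {preposition,adjective}; 6:gritoulk {adjective}; 7:zreizias {adjective,preposition}.
Rule 1 cannot be satisfied by any choice of tags from the lexicon.
So there is no consistent tagging.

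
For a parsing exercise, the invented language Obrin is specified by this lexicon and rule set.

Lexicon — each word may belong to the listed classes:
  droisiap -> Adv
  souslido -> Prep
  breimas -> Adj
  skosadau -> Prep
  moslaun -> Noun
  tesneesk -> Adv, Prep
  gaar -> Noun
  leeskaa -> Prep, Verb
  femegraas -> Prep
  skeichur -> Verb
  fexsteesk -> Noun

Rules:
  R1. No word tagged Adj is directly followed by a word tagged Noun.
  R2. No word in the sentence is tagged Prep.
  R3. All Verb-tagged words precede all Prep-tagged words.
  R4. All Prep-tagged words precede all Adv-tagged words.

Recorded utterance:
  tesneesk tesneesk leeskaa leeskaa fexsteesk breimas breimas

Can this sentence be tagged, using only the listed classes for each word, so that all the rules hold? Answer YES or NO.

Candidates per position — 1:tesneesk {Adv,Prep}; 2:tesneesk {Adv,Prep}; 3:leeskaa {Prep,Verb}; 4:leeskaa {Prep,Verb}; 5:fexsteesk {Noun}; 6:breimas {Adj}; 7:breimas {Adj}.
One satisfying assignment: Adv Adv Verb Verb Noun Adj Adj.
Check: rule 1 ok; rule 2 ok; rule 3 ok; rule 4 ok.

YES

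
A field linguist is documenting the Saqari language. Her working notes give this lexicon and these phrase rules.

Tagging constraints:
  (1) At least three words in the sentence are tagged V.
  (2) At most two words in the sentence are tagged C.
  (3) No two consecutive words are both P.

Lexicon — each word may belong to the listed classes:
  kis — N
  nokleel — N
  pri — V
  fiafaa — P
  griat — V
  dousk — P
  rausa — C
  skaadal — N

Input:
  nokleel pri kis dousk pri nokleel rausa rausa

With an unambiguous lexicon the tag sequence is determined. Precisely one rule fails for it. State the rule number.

1

Fixed tagging: N V N P V N C C.
Applying the rules: R1 fails, R2 ok, R3 ok.
Only rule 1 fails.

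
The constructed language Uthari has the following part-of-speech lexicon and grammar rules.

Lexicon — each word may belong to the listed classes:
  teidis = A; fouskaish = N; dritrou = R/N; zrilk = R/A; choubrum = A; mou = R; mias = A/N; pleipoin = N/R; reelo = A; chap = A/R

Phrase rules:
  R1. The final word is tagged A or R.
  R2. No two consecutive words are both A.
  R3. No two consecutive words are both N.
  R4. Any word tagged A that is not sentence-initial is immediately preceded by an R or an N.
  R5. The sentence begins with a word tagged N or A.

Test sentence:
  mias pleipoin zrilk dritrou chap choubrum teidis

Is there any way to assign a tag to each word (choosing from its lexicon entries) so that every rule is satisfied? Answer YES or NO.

NO

Candidates per position — 1:mias {A,N}; 2:pleipoin {N,R}; 3:zrilk {R,A}; 4:dritrou {R,N}; 5:chap {A,R}; 6:choubrum {A}; 7:teidis {A}.
Rule 2 cannot be satisfied by any choice of tags from the lexicon.
So there is no consistent tagging.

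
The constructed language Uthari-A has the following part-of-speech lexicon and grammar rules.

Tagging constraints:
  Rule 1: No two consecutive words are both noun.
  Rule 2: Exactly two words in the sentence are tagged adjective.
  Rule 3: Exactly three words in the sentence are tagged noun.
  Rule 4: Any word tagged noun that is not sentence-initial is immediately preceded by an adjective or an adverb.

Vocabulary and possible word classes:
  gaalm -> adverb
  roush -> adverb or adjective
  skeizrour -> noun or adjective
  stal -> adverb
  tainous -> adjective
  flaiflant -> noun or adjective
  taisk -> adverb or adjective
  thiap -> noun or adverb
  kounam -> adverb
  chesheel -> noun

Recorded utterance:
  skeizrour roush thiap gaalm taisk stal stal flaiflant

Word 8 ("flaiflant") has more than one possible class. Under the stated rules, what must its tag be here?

noun

Candidates per position — 1:skeizrour {noun,adjective}; 2:roush {adverb,adjective}; 3:thiap {noun,adverb}; 4:gaalm {adverb}; 5:taisk {adverb,adjective}; 6:stal {adverb}; 7:stal {adverb}; 8:flaiflant {noun,adjective}.
Word 1 cannot be adjective — rule 3 would then fail for every completion. It is noun.
Word 3 cannot be adverb — rule 3 would then fail for every completion. It is noun.
Word 8 cannot be adjective — rule 3 would then fail for every completion. It is noun.
Word 2 cannot be adverb — rule 2 would then fail for every completion. It is adjective.
Word 5 cannot be adverb — rule 2 would then fail for every completion. It is adjective.
So the tagging must be: noun adjective noun adverb adjective adverb adverb noun.
Checking: rule 1 ✓; rule 2 ✓; rule 3 ✓; rule 4 ✓.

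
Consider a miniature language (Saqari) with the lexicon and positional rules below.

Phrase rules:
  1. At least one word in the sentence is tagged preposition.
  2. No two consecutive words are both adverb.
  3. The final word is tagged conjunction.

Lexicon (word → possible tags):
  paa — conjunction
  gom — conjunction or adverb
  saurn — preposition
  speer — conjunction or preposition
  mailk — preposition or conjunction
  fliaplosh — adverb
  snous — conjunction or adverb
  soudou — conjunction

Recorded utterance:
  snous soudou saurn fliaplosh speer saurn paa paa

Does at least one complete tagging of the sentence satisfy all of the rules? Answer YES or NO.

Candidates per position — 1:snous {conjunction,adverb}; 2:soudou {conjunction}; 3:saurn {preposition}; 4:fliaplosh {adverb}; 5:speer {conjunction,preposition}; 6:saurn {preposition}; 7:paa {conjunction}; 8:paa {conjunction}.
One satisfying assignment: conjunction conjunction preposition adverb conjunction preposition conjunction conjunction.
Check: rule 1 satisfied; rule 2 satisfied; rule 3 satisfied.

YES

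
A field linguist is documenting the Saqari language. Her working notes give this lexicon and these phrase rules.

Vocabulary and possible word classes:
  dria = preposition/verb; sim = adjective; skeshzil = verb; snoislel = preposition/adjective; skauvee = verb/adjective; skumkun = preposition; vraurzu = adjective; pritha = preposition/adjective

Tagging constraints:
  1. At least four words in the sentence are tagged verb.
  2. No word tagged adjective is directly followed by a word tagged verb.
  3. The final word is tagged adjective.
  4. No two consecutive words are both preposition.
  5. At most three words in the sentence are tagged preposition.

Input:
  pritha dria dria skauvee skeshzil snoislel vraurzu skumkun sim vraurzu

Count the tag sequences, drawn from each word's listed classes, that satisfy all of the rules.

2

Candidates per position — 1:pritha {preposition,adjective}; 2:dria {preposition,verb}; 3:dria {preposition,verb}; 4:skauvee {verb,adjective}; 5:skeshzil {verb}; 6:snoislel {preposition,adjective}; 7:vraurzu {adjective}; 8:skumkun {preposition}; 9:sim {adjective}; 10:vraurzu {adjective}.
There are 32 candidate sequences in total.
The sequences that satisfy every rule: preposition verb verb verb verb preposition adjective preposition adjective adjective; preposition verb verb verb verb adjective adjective preposition adjective adjective.
Count = 2.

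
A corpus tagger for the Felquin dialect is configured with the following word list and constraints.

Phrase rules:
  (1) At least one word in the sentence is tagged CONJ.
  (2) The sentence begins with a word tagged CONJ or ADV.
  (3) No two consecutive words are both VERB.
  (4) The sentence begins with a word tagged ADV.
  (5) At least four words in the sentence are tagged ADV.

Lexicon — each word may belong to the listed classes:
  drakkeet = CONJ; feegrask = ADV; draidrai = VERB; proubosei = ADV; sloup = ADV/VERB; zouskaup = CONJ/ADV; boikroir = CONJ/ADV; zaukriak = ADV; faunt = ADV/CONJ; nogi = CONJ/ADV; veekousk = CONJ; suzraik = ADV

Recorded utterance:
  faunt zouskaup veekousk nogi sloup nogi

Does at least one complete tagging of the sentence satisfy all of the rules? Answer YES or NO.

Candidates per position — 1:faunt {ADV,CONJ}; 2:zouskaup {CONJ,ADV}; 3:veekousk {CONJ}; 4:nogi {CONJ,ADV}; 5:sloup {ADV,VERB}; 6:nogi {CONJ,ADV}.
One satisfying assignment: ADV ADV CONJ ADV ADV CONJ.
Rule-by-rule: rule 1 ✓; rule 2 ✓; rule 3 ✓; rule 4 ✓; rule 5 ✓.

YES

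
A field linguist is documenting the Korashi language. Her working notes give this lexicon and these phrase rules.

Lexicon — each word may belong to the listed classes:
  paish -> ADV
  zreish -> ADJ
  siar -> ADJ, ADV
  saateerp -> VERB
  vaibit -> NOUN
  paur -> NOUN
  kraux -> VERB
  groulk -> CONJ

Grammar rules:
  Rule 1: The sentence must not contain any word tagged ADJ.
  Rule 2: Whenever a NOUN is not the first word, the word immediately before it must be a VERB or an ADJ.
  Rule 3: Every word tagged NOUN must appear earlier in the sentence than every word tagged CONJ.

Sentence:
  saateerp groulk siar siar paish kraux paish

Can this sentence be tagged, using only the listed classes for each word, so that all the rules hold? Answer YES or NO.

YES

Candidates per position — 1:saateerp {VERB}; 2:groulk {CONJ}; 3:siar {ADJ,ADV}; 4:siar {ADJ,ADV}; 5:paish {ADV}; 6:kraux {VERB}; 7:paish {ADV}.
One satisfying assignment: VERB CONJ ADV ADV ADV VERB ADV.
Checking: rule 1 ✓; rule 2 ✓; rule 3 ✓.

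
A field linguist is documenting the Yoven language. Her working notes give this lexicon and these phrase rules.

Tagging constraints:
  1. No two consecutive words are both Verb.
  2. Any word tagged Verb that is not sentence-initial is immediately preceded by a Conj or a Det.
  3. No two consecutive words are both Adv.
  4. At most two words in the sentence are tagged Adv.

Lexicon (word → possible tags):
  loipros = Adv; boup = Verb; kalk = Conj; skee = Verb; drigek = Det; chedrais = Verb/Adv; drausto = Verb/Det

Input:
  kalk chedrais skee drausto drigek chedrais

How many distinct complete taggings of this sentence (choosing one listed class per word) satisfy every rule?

Candidates per position — 1:kalk {Conj}; 2:chedrais {Verb,Adv}; 3:skee {Verb}; 4:drausto {Verb,Det}; 5:drigek {Det}; 6:chedrais {Verb,Adv}.
There are 8 candidate sequences in total.
Rule 2 cannot be satisfied by any choice of tags from the lexicon.
So there is no consistent tagging.
Count = 0.

0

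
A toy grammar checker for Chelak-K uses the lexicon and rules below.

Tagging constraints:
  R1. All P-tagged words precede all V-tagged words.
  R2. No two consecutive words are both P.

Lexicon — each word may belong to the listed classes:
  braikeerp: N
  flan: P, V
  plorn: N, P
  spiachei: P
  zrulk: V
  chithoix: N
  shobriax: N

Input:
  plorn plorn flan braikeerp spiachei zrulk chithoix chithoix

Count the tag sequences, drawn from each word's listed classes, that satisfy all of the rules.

2

Candidates per position — 1:plorn {N,P}; 2:plorn {N,P}; 3:flan {P,V}; 4:braikeerp {N}; 5:spiachei {P}; 6:zrulk {V}; 7:chithoix {N}; 8:chithoix {N}.
There are 8 candidate sequences in total.
The sequences that satisfy every rule: N N P N P V N N; P N P N P V N N.
Count = 2.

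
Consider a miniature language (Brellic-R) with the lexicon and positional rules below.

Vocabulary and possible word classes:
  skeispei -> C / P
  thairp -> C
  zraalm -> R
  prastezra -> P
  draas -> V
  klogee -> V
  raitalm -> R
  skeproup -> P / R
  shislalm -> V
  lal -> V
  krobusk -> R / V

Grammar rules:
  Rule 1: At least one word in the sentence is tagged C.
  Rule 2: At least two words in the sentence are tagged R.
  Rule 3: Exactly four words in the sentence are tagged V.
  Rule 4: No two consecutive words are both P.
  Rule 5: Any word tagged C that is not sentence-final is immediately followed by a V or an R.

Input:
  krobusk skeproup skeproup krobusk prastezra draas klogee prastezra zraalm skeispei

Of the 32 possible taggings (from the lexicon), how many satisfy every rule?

3

Candidates per position — 1:krobusk {R,V}; 2:skeproup {P,R}; 3:skeproup {P,R}; 4:krobusk {R,V}; 5:prastezra {P}; 6:draas {V}; 7:klogee {V}; 8:prastezra {P}; 9:zraalm {R}; 10:skeispei {C,P}.
There are 32 candidate sequences in total.
The sequences that satisfy every rule: V P R V P V V P R C; V R P V P V V P R C; V R R V P V V P R C.
Count = 3.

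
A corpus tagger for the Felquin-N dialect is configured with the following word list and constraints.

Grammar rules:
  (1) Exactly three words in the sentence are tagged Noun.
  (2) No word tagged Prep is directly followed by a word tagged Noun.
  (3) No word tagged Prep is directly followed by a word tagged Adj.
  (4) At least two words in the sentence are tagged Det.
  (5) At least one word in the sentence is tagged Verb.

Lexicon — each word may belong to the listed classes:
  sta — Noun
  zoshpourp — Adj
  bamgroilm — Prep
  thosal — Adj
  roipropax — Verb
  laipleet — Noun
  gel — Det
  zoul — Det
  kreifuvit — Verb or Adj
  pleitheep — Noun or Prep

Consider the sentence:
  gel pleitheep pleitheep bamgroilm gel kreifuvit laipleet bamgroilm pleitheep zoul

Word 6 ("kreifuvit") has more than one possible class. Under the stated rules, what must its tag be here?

Candidates per position — 1:gel {Det}; 2:pleitheep {Noun,Prep}; 3:pleitheep {Noun,Prep}; 4:bamgroilm {Prep}; 5:gel {Det}; 6:kreifuvit {Verb,Adj}; 7:laipleet {Noun}; 8:bamgroilm {Prep}; 9:pleitheep {Noun,Prep}; 10:zoul {Det}.
At position 6, choosing Adj makes rule 5 impossible to satisfy; hence Verb.
At position 9, choosing Noun makes rule 2 impossible to satisfy; hence Prep.
At position 2, choosing Prep makes rule 1 impossible to satisfy; hence Noun.
At position 3, choosing Prep makes rule 1 impossible to satisfy; hence Noun.
The only consistent sequence is: Det Noun Noun Prep Det Verb Noun Prep Prep Det.
Check: rule 1 holds; rule 2 holds; rule 3 holds; rule 4 holds; rule 5 holds.

Verb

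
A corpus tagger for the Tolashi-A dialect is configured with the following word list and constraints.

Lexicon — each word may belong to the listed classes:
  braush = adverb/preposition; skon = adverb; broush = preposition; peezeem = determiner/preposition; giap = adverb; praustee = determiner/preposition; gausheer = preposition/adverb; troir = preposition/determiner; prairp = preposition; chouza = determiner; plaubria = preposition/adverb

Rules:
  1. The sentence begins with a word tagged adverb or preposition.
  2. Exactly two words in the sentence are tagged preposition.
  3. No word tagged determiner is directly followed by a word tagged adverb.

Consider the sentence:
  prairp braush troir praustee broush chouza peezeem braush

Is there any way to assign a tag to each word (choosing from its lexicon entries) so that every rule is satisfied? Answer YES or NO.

NO

Candidates per position — 1:prairp {preposition}; 2:braush {adverb,preposition}; 3:troir {preposition,determiner}; 4:praustee {determiner,preposition}; 5:broush {preposition}; 6:chouza {determiner}; 7:peezeem {determiner,preposition}; 8:braush {adverb,preposition}.
Every candidate sequence violates at least one rule; no consistent tagging exists.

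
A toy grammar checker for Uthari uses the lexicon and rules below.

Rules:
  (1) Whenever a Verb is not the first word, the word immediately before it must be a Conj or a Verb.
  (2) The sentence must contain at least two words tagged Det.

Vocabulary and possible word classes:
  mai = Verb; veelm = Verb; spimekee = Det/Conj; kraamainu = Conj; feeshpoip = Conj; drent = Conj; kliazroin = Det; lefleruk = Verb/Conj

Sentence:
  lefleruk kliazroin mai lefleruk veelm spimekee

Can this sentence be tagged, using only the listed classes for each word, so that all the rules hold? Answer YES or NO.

Candidates per position — 1:lefleruk {Verb,Conj}; 2:kliazroin {Det}; 3:mai {Verb}; 4:lefleruk {Verb,Conj}; 5:veelm {Verb}; 6:spimekee {Det,Conj}.
Rule 1 cannot be satisfied by any choice of tags from the lexicon.
So there is no consistent tagging.

NO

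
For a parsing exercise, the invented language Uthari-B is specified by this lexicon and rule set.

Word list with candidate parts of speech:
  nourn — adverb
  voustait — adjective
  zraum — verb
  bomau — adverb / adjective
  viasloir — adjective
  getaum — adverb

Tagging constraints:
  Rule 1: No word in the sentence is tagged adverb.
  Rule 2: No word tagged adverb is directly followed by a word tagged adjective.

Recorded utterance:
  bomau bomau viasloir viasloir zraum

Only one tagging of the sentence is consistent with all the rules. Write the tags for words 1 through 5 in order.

Candidates per position — 1:bomau {adverb,adjective}; 2:bomau {adverb,adjective}; 3:viasloir {adjective}; 4:viasloir {adjective}; 5:zraum {verb}.
If word 1 were adverb, no tagging could satisfy rule 1; so word 1 is adjective.
If word 2 were adverb, no tagging could satisfy rule 1; so word 2 is adjective.
So the tagging must be: adjective adjective adjective adjective verb.
Check: rule 1 ok; rule 2 ok.

adjective adjective adjective adjective verb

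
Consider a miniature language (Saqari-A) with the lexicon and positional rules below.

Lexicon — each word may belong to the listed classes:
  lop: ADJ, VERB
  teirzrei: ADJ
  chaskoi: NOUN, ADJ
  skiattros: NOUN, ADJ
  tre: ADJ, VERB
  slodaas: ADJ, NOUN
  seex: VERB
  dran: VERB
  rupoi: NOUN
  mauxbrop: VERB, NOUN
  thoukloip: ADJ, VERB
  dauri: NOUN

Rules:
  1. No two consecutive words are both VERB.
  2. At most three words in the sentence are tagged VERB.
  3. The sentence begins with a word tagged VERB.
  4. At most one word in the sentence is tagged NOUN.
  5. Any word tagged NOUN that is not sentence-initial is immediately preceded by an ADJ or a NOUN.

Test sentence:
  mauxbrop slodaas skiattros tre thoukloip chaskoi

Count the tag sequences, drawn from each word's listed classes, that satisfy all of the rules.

8

Candidates per position — 1:mauxbrop {VERB,NOUN}; 2:slodaas {ADJ,NOUN}; 3:skiattros {NOUN,ADJ}; 4:tre {ADJ,VERB}; 5:thoukloip {ADJ,VERB}; 6:chaskoi {NOUN,ADJ}.
There are 64 candidate sequences in total.
Checking each against the rules leaves 8 sequences.
Count = 8.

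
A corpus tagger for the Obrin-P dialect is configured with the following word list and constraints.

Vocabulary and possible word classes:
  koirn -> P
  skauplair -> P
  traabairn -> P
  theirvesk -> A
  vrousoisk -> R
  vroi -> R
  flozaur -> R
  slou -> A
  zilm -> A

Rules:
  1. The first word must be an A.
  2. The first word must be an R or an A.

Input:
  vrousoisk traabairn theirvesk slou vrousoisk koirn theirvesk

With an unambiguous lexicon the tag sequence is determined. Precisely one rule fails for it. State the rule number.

1

Fixed tagging: R P A A R P A.
Checking each rule: R1 fail, R2 pass.
Only rule 1 fails.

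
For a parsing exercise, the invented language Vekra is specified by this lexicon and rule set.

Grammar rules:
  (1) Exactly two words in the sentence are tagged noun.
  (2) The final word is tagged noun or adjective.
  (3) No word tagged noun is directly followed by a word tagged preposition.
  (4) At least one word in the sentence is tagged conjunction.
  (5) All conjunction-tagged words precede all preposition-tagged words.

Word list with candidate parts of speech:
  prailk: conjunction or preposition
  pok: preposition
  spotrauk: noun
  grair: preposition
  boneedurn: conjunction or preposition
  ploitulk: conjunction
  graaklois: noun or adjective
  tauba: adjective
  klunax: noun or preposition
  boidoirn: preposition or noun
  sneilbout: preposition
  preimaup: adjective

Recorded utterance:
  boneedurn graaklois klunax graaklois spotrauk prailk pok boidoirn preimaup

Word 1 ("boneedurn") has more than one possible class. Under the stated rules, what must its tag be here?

conjunction

Candidates per position — 1:boneedurn {conjunction,preposition}; 2:graaklois {noun,adjective}; 3:klunax {noun,preposition}; 4:graaklois {noun,adjective}; 5:spotrauk {noun}; 6:prailk {conjunction,preposition}; 7:pok {preposition}; 8:boidoirn {preposition,noun}; 9:preimaup {adjective}.
If word 6 were preposition, no tagging could satisfy rule 3; so word 6 is conjunction.
If word 1 were preposition, no tagging could satisfy rule 5; so word 1 is conjunction.
If word 3 were preposition, no tagging could satisfy rule 5; so word 3 is noun.
If word 4 were noun, no tagging could satisfy rule 1; so word 4 is adjective.
If word 8 were noun, no tagging could satisfy rule 1; so word 8 is preposition.
If word 2 were noun, no tagging could satisfy rule 1; so word 2 is adjective.
That leaves exactly one tagging: conjunction adjective noun adjective noun conjunction preposition preposition adjective.
Verifying each rule — rule 1 ok; rule 2 ok; rule 3 ok; rule 4 ok; rule 5 ok.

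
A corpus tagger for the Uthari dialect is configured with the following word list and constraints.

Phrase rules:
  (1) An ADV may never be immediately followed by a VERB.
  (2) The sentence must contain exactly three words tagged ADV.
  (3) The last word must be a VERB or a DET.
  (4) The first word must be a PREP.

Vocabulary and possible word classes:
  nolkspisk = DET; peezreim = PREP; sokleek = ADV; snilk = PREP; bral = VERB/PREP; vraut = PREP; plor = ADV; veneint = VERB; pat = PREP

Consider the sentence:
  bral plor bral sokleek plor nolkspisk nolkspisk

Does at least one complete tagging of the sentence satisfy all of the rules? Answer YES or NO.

YES

Candidates per position — 1:bral {VERB,PREP}; 2:plor {ADV}; 3:bral {VERB,PREP}; 4:sokleek {ADV}; 5:plor {ADV}; 6:nolkspisk {DET}; 7:nolkspisk {DET}.
One satisfying assignment: PREP ADV PREP ADV ADV DET DET.
Check: rule 1 holds; rule 2 holds; rule 3 holds; rule 4 holds.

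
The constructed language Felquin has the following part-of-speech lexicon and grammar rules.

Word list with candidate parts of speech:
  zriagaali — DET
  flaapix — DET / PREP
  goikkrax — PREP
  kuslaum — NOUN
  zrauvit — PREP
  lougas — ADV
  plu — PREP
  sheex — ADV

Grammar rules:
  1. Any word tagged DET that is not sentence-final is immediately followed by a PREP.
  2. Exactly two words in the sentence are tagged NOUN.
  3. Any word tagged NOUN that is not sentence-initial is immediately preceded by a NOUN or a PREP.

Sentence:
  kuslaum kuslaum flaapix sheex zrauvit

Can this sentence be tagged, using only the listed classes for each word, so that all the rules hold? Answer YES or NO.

YES

Candidates per position — 1:kuslaum {NOUN}; 2:kuslaum {NOUN}; 3:flaapix {DET,PREP}; 4:sheex {ADV}; 5:zrauvit {PREP}.
One satisfying assignment: NOUN NOUN PREP ADV PREP.
Rule-by-rule: rule 1 holds; rule 2 holds; rule 3 holds.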